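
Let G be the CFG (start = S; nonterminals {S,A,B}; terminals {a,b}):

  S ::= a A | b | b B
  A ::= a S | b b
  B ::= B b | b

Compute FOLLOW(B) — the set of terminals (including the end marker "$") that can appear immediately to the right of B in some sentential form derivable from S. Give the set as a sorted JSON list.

Compute FIRST by fixpoint:
round 1:
  A via A→a S: +{a}
  A via A→b b: +{b}
  B via B→b: +{b}
  S via S→a A: +{a}
  S via S→b: +{b}
  S: {a,b}  A: {a,b}  B: {b}
round 2: (no change)
  S: {a,b}  A: {a,b}  B: {b}

FOLLOW iteration:
seed FOLLOW(S) with $
iter 1:
  B→B b: FOLLOW(B) ⊇ FIRST(b) = {b}; new: +{b}
  S→a A: FOLLOW(A) ⊇ FOLLOW(S) ⊇ {$}; new: +{$}
  S→b B: FOLLOW(B) ⊇ FOLLOW(S) ⊇ {$}; new: +{$}
  S: {$}  A: {$}  B: {$,b}
iter 2: (stable)
  S: {$}  A: {$}  B: {$,b}

FOLLOW(B) = ["$", "b"]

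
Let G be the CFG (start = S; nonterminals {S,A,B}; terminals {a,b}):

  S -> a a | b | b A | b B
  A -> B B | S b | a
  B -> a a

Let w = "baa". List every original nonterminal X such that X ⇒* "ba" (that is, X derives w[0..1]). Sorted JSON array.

Convert to CNF:
  S -> T0 A | T0 B | T1 T1 | b
  A -> B B | S T0 | a
  B -> T1 T1
  T0 -> b
  T1 -> a

Fill CYK table bottom-up, restricted to cells inside w[0..1]:
  T[0,0] 'b' = {S,T0}  orig:{S}
  T[1,1] 'a' = {A,T1}  orig:{A}
  T[0,1] 'ba' = {S}

Original NTs in T[0,1] deriving "ba": ["S"]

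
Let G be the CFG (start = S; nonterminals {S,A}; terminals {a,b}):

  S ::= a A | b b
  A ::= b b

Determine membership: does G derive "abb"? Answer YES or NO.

CNF form of G:
  S -> T0 T0 | T1 A
  A -> T0 T0
  T0 -> b
  T1 -> a

CYK fill:
  cell(0,0) a: {T1}  orig:{}
  cell(1,1) b: {T0}  orig:{}
  cell(2,2) b: {T0}  orig:{}
  cell(0,1) ab: ∅
  cell(1,2) bb: {A,S}
  cell(0,2) abb: {S}

S ∈ T[0,2] ⇒ YES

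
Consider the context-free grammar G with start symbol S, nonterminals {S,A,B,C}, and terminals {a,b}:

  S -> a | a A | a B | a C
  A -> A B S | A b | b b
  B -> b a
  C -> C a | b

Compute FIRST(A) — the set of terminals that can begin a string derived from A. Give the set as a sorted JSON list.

FIRST sets, iterate to fixpoint:
iter 1:
  A via A→b b: +{b}
  B via B→b a: +{b}
  C via C→b: +{b}
  S via S→a: +{a}
  FIRST[S]={a}  FIRST[A]={b}  FIRST[B]={b}  FIRST[C]={b}
iter 2: done
  FIRST[S]={a}  FIRST[A]={b}  FIRST[B]={b}  FIRST[C]={b}

FIRST(A) = ["b"]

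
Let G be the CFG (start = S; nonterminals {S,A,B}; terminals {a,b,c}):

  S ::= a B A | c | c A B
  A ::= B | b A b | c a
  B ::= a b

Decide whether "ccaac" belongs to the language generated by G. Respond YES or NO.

CNF form of G:
  S -> T0 X4 | T2 X5 | c
  A -> T0 T1 | T1 X3 | T2 T0
  B -> T0 T1
  T0 -> a
  T1 -> b
  T2 -> c
  X3 -> A T1
  X4 -> B A
  X5 -> A B

CYK table (by increasing span):
  T[0,0] 'c' = {S,T2}  orig:{S}
  T[1,1] 'c' = {S,T2}  orig:{S}
  T[2,2] 'a' = {T0}  orig:{}
  T[3,3] 'a' = {T0}  orig:{}
  T[4,4] 'c' = {S,T2}  orig:{S}
  T[0,1] 'cc' = ∅
  T[1,2] 'ca' = {A}
  T[2,3] 'aa' = ∅
  T[3,4] 'ac' = ∅
  T[0,2] 'cca' = ∅
  T[1,3] 'caa' = ∅
  T[2,4] 'aac' = ∅
  T[0,3] 'ccaa' = ∅
  T[1,4] 'caac' = ∅
  T[0,4] 'ccaac' = ∅

S ∉ T[0,4] ⇒ NO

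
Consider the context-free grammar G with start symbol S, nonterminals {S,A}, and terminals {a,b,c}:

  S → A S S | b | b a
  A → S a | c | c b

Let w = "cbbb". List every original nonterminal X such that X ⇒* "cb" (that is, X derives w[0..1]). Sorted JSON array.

Convert to CNF:
  S -> A X3 | T2 T0 | b
  A -> S T0 | T1 T2 | c
  T0 -> a
  T1 -> c
  T2 -> b
  X3 -> S S

CYK table (by increasing span), restricted to cells inside w[0..1]:
  cell(0,0) c: {A,T1}  orig:{A}
  cell(1,1) b: {S,T2}  orig:{S}
  cell(0,1) cb: {A}

Original NTs in T[0,1] deriving "cb": ["A"]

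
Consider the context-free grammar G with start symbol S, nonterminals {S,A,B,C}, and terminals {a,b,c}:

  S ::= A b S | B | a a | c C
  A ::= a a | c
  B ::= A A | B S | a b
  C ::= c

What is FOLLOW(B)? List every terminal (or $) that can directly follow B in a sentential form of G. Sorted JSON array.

Compute FIRST by fixpoint:
round 1:
  A via A→a a: +{a}
  A via A→c: +{c}
  B via B→A A: +{a,c}
  C via C→c: +{c}
  S via S→A b S: +{a,c}
  S: {a,c}  A: {a,c}  B: {a,c}  C: {c}
round 2: (stable)
  S: {a,c}  A: {a,c}  B: {a,c}  C: {c}

FOLLOW sets:
initialize: $ ∈ FOLLOW(S)
[1]
  B→A A: FOLLOW(A) ⊇ FIRST(A) = {a,c}; new: +{a,c}
  B→B S: FOLLOW(B) ⊇ FIRST(S) = {a,c}; new: +{a,c}
  B→B S: FOLLOW(S) ⊇ FOLLOW(B) ⊇ {a,c}; new: +{a,c}
  S→A b S: FOLLOW(A) ⊇ FIRST(b) = {b}; new: +{b}
  S→B: FOLLOW(B) ⊇ FOLLOW(S) ⊇ {$,a,c}; new: +{$}
  S→c C: FOLLOW(C) ⊇ FOLLOW(S) ⊇ {$,a,c}; new: +{$,a,c}
  FOLLOW[S]={$,a,c}  FOLLOW[A]={a,b,c}  FOLLOW[B]={$,a,c}  FOLLOW[C]={$,a,c}
[2]
  B→A A: FOLLOW(A) ⊇ FOLLOW(B) ⊇ {$,a,c}; new: +{$}
  FOLLOW[S]={$,a,c}  FOLLOW[A]={$,a,b,c}  FOLLOW[B]={$,a,c}  FOLLOW[C]={$,a,c}
[3] — fixpoint
  FOLLOW[S]={$,a,c}  FOLLOW[A]={$,a,b,c}  FOLLOW[B]={$,a,c}  FOLLOW[C]={$,a,c}

FOLLOW(B) = ["$", "a", "c"]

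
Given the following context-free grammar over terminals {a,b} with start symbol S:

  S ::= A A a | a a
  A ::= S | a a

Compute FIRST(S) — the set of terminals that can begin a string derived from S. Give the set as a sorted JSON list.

FIRST iteration:
round 1:
  A via A→a a: +{a}
  S via S→A A a: +{a}
  FIRST[S]={a}  FIRST[A]={a}
round 2: (no change)
  FIRST[S]={a}  FIRST[A]={a}

FIRST(S) = ["a"]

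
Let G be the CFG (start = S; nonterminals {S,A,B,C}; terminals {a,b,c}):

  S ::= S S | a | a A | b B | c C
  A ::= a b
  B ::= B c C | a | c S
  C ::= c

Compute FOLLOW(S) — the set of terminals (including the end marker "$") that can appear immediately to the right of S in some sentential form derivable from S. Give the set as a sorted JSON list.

FIRST sets, iterate to fixpoint:
round 1:
  A via A→a b: +{a}
  B via B→a: +{a}
  B via B→c S: +{c}
  C via C→c: +{c}
  S via S→a: +{a}
  S via S→b B: +{b}
  S via S→c C: +{c}
  S: {a,b,c}  A: {a}  B: {a,c}  C: {c}
round 2: — fixpoint
  S: {a,b,c}  A: {a}  B: {a,c}  C: {c}

FOLLOW sets:
FOLLOW(S) := {$}
iter 1:
  B→B c C: FOLLOW(B) ⊇ FIRST(c) = {c}; new: +{c}
  B→B c C: FOLLOW(C) ⊇ FOLLOW(B) ⊇ {c}; new: +{c}
  B→c S: FOLLOW(S) ⊇ FOLLOW(B) ⊇ {c}; new: +{c}
  S→S S: FOLLOW(S) ⊇ FIRST(S) = {a,b,c}; new: +{a,b}
  S→a A: FOLLOW(A) ⊇ FOLLOW(S) ⊇ {$,a,b,c}; new: +{$,a,b,c}
  S→b B: FOLLOW(B) ⊇ FOLLOW(S) ⊇ {$,a,b,c}; new: +{$,a,b}
  S→c C: FOLLOW(C) ⊇ FOLLOW(S) ⊇ {$,a,b,c}; new: +{$,a,b}
  S: {$,a,b,c}  A: {$,a,b,c}  B: {$,a,b,c}  C: {$,a,b,c}
iter 2: done
  S: {$,a,b,c}  A: {$,a,b,c}  B: {$,a,b,c}  C: {$,a,b,c}

FOLLOW(S) = ["$", "a", "b", "c"]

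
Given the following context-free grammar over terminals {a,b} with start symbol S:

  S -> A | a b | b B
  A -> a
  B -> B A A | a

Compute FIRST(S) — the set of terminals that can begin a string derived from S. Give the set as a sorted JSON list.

Compute FIRST by fixpoint:
iter 1:
  A via A→a: +{a}
  B via B→a: +{a}
  S via S→A: +{a}
  S via S→b B: +{b}
  FIRST(S)={a,b}  FIRST(A)={a}  FIRST(B)={a}
iter 2: — fixpoint
  FIRST(S)={a,b}  FIRST(A)={a}  FIRST(B)={a}

FIRST(S) = ["a", "b"]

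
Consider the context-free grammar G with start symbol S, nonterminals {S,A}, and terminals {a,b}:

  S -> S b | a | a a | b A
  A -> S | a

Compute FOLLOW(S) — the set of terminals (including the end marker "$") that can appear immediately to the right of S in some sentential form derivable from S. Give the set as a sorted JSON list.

FIRST iteration:
iter 1:
  A via A→a: +{a}
  S via S→a: +{a}
  S via S→b A: +{b}
  FIRST(S)={a,b}  FIRST(A)={a}
iter 2:
  A via A→S: +{b}
  FIRST(S)={a,b}  FIRST(A)={a,b}
iter 3: — fixpoint
  FIRST(S)={a,b}  FIRST(A)={a,b}

FOLLOW sets:
initialize: $ ∈ FOLLOW(S)
[1]
  S→S b: FOLLOW(S) ⊇ FIRST(b) = {b}; new: +{b}
  S→b A: FOLLOW(A) ⊇ FOLLOW(S) ⊇ {$,b}; new: +{$,b}
  FOLLOW(S)={$,b}  FOLLOW(A)={$,b}
[2] (stable)
  FOLLOW(S)={$,b}  FOLLOW(A)={$,b}

FOLLOW(S) = ["$", "b"]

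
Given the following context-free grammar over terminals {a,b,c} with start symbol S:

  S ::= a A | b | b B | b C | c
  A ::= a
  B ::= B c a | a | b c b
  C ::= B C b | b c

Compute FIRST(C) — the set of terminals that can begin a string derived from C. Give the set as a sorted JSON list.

Compute FIRST by fixpoint:
pass 1:
  A via A→a: +{a}
  B via B→a: +{a}
  B via B→b c b: +{b}
  C via C→B C b: +{a,b}
  S via S→a A: +{a}
  S via S→b: +{b}
  S via S→c: +{c}
  FIRST[S]={a,b,c}  FIRST[A]={a}  FIRST[B]={a,b}  FIRST[C]={a,b}
pass 2: (stable)
  FIRST[S]={a,b,c}  FIRST[A]={a}  FIRST[B]={a,b}  FIRST[C]={a,b}

FIRST(C) = ["a", "b"]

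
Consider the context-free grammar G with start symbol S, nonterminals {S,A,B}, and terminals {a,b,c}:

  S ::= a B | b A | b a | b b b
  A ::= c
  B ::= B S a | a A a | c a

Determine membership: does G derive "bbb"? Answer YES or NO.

Convert to CNF:
  S -> T0 B | T2 A | T2 T0 | T2 X5
  A -> c
  B -> B X3 | T0 X4 | T1 T0
  T0 -> a
  T1 -> c
  T2 -> b
  X3 -> S T0
  X4 -> A T0
  X5 -> T2 T2

CYK fill:
  cell(0,0) b: {T2}  orig:{}
  cell(1,1) b: {T2}  orig:{}
  cell(2,2) b: {T2}  orig:{}
  cell(0,1) bb: {X5}  orig:{}
  cell(1,2) bb: {X5}  orig:{}
  cell(0,2) bbb: {S}

S ∈ T[0,2] ⇒ YES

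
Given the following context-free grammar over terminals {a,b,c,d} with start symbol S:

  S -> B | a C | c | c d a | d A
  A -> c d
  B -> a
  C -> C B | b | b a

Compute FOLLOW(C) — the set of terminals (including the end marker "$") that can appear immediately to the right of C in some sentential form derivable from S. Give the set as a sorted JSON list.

FIRST sets, iterate to fixpoint:
iter 1:
  A via A→c d: +{c}
  B via B→a: +{a}
  C via C→b: +{b}
  S via S→B: +{a}
  S via S→c: +{c}
  S via S→d A: +{d}
  FIRST(S)={a,c,d}  FIRST(A)={c}  FIRST(B)={a}  FIRST(C)={b}
iter 2: done
  FIRST(S)={a,c,d}  FIRST(A)={c}  FIRST(B)={a}  FIRST(C)={b}

FOLLOW sets:
seed FOLLOW(S) with $
round 1:
  C→C B: FOLLOW(C) ⊇ FIRST(B) = {a}; new: +{a}
  C→C B: FOLLOW(B) ⊇ FOLLOW(C) ⊇ {a}; new: +{a}
  S→B: FOLLOW(B) ⊇ FOLLOW(S) ⊇ {$}; new: +{$}
  S→a C: FOLLOW(C) ⊇ FOLLOW(S) ⊇ {$}; new: +{$}
  S→d A: FOLLOW(A) ⊇ FOLLOW(S) ⊇ {$}; new: +{$}
  FOLLOW[S]={$}  FOLLOW[A]={$}  FOLLOW[B]={$,a}  FOLLOW[C]={$,a}
round 2: (stable)
  FOLLOW[S]={$}  FOLLOW[A]={$}  FOLLOW[B]={$,a}  FOLLOW[C]={$,a}

FOLLOW(C) = ["$", "a"]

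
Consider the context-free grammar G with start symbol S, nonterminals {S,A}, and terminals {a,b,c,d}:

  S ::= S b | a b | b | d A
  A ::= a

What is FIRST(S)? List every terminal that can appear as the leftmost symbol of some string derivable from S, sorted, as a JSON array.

Compute FIRST by fixpoint:
iter 1:
  A via A→a: +{a}
  S via S→a b: +{a}
  S via S→b: +{b}
  S via S→d A: +{d}
  FIRST(S)={a,b,d}  FIRST(A)={a}
iter 2: — fixpoint
  FIRST(S)={a,b,d}  FIRST(A)={a}

FIRST(S) = ["a", "b", "d"]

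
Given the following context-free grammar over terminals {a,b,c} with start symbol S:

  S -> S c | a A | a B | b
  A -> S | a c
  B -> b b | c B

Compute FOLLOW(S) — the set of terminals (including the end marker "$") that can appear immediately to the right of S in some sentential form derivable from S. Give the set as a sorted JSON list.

FIRST sets, iterate to fixpoint:
pass 1:
  A via A→a c: +{a}
  B via B→b b: +{b}
  B via B→c B: +{c}
  S via S→a A: +{a}
  S via S→b: +{b}
  S: {a,b}  A: {a}  B: {b,c}
pass 2:
  A via A→S: +{b}
  S: {a,b}  A: {a,b}  B: {b,c}
pass 3: (stable)
  S: {a,b}  A: {a,b}  B: {b,c}

FOLLOW iteration:
FOLLOW(S) := {$}
iter 1:
  S→S c: FOLLOW(S) ⊇ FIRST(c) = {c}; new: +{c}
  S→a A: FOLLOW(A) ⊇ FOLLOW(S) ⊇ {$,c}; new: +{$,c}
  S→a B: FOLLOW(B) ⊇ FOLLOW(S) ⊇ {$,c}; new: +{$,c}
  FOLLOW[S]={$,c}  FOLLOW[A]={$,c}  FOLLOW[B]={$,c}
iter 2: done
  FOLLOW[S]={$,c}  FOLLOW[A]={$,c}  FOLLOW[B]={$,c}

FOLLOW(S) = ["$", "c"]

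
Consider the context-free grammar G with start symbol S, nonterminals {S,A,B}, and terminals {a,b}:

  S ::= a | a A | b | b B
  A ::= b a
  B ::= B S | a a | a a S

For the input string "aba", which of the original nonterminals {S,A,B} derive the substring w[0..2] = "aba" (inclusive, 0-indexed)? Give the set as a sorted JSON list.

CNF form of G:
  S -> T0 B | T1 A | a | b
  A -> T0 T1
  B -> B S | T1 T1 | T1 X2
  T0 -> b
  T1 -> a
  X2 -> T1 S

CYK fill, restricted to cells inside w[0..2]:
  [0..0]={S,T1}  "a"  orig:{S}
  [1..1]={S,T0}  "b"  orig:{S}
  [2..2]={S,T1}  "a"  orig:{S}
  [0..1]={X2}  "ab"  orig:{}
  [1..2]={A}  "ba"
  [0..2]={S}  "aba"

Original NTs in T[0,2] deriving "aba": ["S"]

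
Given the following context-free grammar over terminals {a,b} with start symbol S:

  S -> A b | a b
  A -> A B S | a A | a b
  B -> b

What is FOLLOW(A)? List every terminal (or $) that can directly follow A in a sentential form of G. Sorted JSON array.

FIRST iteration:
round 1:
  A via A→a A: +{a}
  B via B→b: +{b}
  S via S→A b: +{a}
  FIRST[S]={a}  FIRST[A]={a}  FIRST[B]={b}
round 2: (stable)
  FIRST[S]={a}  FIRST[A]={a}  FIRST[B]={b}

FOLLOW sets:
seed FOLLOW(S) with $
iter 1:
  A→A B S: FOLLOW(A) ⊇ FIRST(B) = {b}; new: +{b}
  A→A B S: FOLLOW(B) ⊇ FIRST(S) = {a}; new: +{a}
  A→A B S: FOLLOW(S) ⊇ FOLLOW(A) ⊇ {b}; new: +{b}
  FOLLOW[S]={$,b}  FOLLOW[A]={b}  FOLLOW[B]={a}
iter 2: done
  FOLLOW[S]={$,b}  FOLLOW[A]={b}  FOLLOW[B]={a}

FOLLOW(A) = ["b"]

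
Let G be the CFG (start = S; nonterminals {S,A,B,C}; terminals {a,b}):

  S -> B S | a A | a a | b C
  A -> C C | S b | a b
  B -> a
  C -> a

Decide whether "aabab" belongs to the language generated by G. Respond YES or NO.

Convert to CNF:
  S -> B S | T0 C | T1 A | T1 T1
  A -> C C | S T0 | T1 T0
  B -> a
  C -> a
  T0 -> b
  T1 -> a

Fill CYK table bottom-up:
  cell(0,0) a: {B,C,T1}  orig:{B,C}
  cell(1,1) a: {B,C,T1}  orig:{B,C}
  cell(2,2) b: {T0}  orig:{}
  cell(3,3) a: {B,C,T1}  orig:{B,C}
  cell(4,4) b: {T0}  orig:{}
  cell(0,1) aa: {A,S}
  cell(1,2) ab: {A}
  cell(2,3) ba: {S}
  cell(3,4) ab: {A}
  cell(0,2) aab: {A,S}
  cell(1,3) aba: {S}
  cell(2,4) bab: {A}
  cell(0,3) aaba: {S}
  cell(1,4) abab: {A,S}
  cell(0,4) aabab: {A,S}

S ∈ T[0,4] ⇒ YES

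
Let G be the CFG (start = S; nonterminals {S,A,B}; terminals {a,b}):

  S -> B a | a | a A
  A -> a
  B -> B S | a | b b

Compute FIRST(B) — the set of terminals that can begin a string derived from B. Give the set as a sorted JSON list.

FIRST sets, iterate to fixpoint:
[1]
  A via A→a: +{a}
  B via B→a: +{a}
  B via B→b b: +{b}
  S via S→B a: +{a,b}
  FIRST(S)={a,b}  FIRST(A)={a}  FIRST(B)={a,b}
[2] done
  FIRST(S)={a,b}  FIRST(A)={a}  FIRST(B)={a,b}

FIRST(B) = ["a", "b"]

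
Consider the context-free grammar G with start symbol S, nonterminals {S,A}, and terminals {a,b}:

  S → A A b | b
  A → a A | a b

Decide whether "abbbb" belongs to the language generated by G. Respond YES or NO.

CNF form of G:
  S -> A X2 | b
  A -> T0 A | T0 T1
  T0 -> a
  T1 -> b
  X2 -> A T1

Fill CYK table bottom-up:
  cell(0,0) a: {T0}  orig:{}
  cell(1,1) b: {S,T1}  orig:{S}
  cell(2,2) b: {S,T1}  orig:{S}
  cell(3,3) b: {S,T1}  orig:{S}
  cell(4,4) b: {S,T1}  orig:{S}
  cell(0,1) ab: {A}
  cell(1,2) bb: ∅
  cell(2,3) bb: ∅
  cell(3,4) bb: ∅
  cell(0,2) abb: {X2}  orig:{}
  cell(1,3) bbb: ∅
  cell(2,4) bbb: ∅
  cell(0,3) abbb: ∅
  cell(1,4) bbbb: ∅
  cell(0,4) abbbb: ∅

S ∉ T[0,4] ⇒ NO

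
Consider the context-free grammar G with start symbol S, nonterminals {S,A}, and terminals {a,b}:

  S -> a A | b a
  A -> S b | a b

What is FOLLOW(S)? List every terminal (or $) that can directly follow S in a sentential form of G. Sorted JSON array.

FIRST sets, iterate to fixpoint:
pass 1:
  A via A→a b: +{a}
  S via S→a A: +{a}
  S via S→b a: +{b}
  S: {a,b}  A: {a}
pass 2:
  A via A→S b: +{b}
  S: {a,b}  A: {a,b}
pass 3: (stable)
  S: {a,b}  A: {a,b}

FOLLOW iteration:
seed FOLLOW(S) with $
pass 1:
  A→S b: FOLLOW(S) ⊇ FIRST(b) = {b}; new: +{b}
  S→a A: FOLLOW(A) ⊇ FOLLOW(S) ⊇ {$,b}; new: +{$,b}
  FOLLOW(S)={$,b}  FOLLOW(A)={$,b}
pass 2: (stable)
  FOLLOW(S)={$,b}  FOLLOW(A)={$,b}

FOLLOW(S) = ["$", "b"]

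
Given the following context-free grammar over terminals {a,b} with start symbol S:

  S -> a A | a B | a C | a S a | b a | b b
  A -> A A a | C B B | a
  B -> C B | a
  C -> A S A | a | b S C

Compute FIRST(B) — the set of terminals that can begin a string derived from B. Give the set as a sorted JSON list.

FIRST iteration:
pass 1:
  A via A→a: +{a}
  B via B→a: +{a}
  C via C→A S A: +{a}
  C via C→b S C: +{b}
  S via S→a A: +{a}
  S via S→b a: +{b}
  FIRST[S]={a,b}  FIRST[A]={a}  FIRST[B]={a}  FIRST[C]={a,b}
pass 2:
  A via A→C B B: +{b}
  B via B→C B: +{b}
  FIRST[S]={a,b}  FIRST[A]={a,b}  FIRST[B]={a,b}  FIRST[C]={a,b}
pass 3: (no change)
  FIRST[S]={a,b}  FIRST[A]={a,b}  FIRST[B]={a,b}  FIRST[C]={a,b}

FIRST(B) = ["a", "b"]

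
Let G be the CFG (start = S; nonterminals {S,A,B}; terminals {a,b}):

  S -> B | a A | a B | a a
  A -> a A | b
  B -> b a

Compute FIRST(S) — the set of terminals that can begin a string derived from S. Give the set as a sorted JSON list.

FIRST sets, iterate to fixpoint:
[1]
  A via A→a A: +{a}
  A via A→b: +{b}
  B via B→b a: +{b}
  S via S→B: +{b}
  S via S→a A: +{a}
  FIRST[S]={a,b}  FIRST[A]={a,b}  FIRST[B]={b}
[2] (no change)
  FIRST[S]={a,b}  FIRST[A]={a,b}  FIRST[B]={b}

FIRST(S) = ["a", "b"]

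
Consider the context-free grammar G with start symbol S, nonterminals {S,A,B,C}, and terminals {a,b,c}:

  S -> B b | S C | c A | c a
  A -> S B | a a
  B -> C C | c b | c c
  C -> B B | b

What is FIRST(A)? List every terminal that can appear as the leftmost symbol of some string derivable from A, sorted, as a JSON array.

Compute FIRST by fixpoint:
pass 1:
  A via A→a a: +{a}
  B via B→c b: +{c}
  C via C→B B: +{c}
  C via C→b: +{b}
  S via S→B b: +{c}
  FIRST[S]={c}  FIRST[A]={a}  FIRST[B]={c}  FIRST[C]={b,c}
pass 2:
  A via A→S B: +{c}
  B via B→C C: +{b}
  S via S→B b: +{b}
  FIRST[S]={b,c}  FIRST[A]={a,c}  FIRST[B]={b,c}  FIRST[C]={b,c}
pass 3:
  A via A→S B: +{b}
  FIRST[S]={b,c}  FIRST[A]={a,b,c}  FIRST[B]={b,c}  FIRST[C]={b,c}
pass 4: done
  FIRST[S]={b,c}  FIRST[A]={a,b,c}  FIRST[B]={b,c}  FIRST[C]={b,c}

FIRST(A) = ["a", "b", "c"]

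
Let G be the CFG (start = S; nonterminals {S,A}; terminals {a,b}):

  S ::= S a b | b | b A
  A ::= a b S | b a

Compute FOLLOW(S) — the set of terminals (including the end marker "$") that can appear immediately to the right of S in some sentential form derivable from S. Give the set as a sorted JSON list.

FIRST iteration:
pass 1:
  A via A→a b S: +{a}
  A via A→b a: +{b}
  S via S→b: +{b}
  FIRST[S]={b}  FIRST[A]={a,b}
pass 2: (stable)
  FIRST[S]={b}  FIRST[A]={a,b}

FOLLOW iteration:
seed FOLLOW(S) with $
pass 1:
  S→S a b: FOLLOW(S) ⊇ FIRST(a) = {a}; new: +{a}
  S→b A: FOLLOW(A) ⊇ FOLLOW(S) ⊇ {$,a}; new: +{$,a}
  S: {$,a}  A: {$,a}
pass 2: (stable)
  S: {$,a}  A: {$,a}

FOLLOW(S) = ["$", "a"]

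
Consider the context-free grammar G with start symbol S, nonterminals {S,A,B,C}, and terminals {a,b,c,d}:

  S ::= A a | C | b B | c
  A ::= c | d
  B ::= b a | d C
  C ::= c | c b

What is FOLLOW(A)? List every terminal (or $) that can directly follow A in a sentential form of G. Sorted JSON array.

Compute FIRST by fixpoint:
round 1:
  A via A→c: +{c}
  A via A→d: +{d}
  B via B→b a: +{b}
  B via B→d C: +{d}
  C via C→c: +{c}
  S via S→A a: +{c,d}
  S via S→b B: +{b}
  FIRST[S]={b,c,d}  FIRST[A]={c,d}  FIRST[B]={b,d}  FIRST[C]={c}
round 2: done
  FIRST[S]={b,c,d}  FIRST[A]={c,d}  FIRST[B]={b,d}  FIRST[C]={c}

FOLLOW iteration:
seed FOLLOW(S) with $
round 1:
  S→A a: FOLLOW(A) ⊇ FIRST(a) = {a}; new: +{a}
  S→C: FOLLOW(C) ⊇ FOLLOW(S) ⊇ {$}; new: +{$}
  S→b B: FOLLOW(B) ⊇ FOLLOW(S) ⊇ {$}; new: +{$}
  FOLLOW(S)={$}  FOLLOW(A)={a}  FOLLOW(B)={$}  FOLLOW(C)={$}
round 2: done
  FOLLOW(S)={$}  FOLLOW(A)={a}  FOLLOW(B)={$}  FOLLOW(C)={$}

FOLLOW(A) = ["a"]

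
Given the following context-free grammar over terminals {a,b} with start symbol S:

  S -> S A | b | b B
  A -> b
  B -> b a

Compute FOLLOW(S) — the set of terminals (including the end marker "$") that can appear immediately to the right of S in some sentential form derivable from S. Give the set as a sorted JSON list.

Compute FIRST by fixpoint:
[1]
  A via A→b: +{b}
  B via B→b a: +{b}
  S via S→b: +{b}
  S: {b}  A: {b}  B: {b}
[2] (no change)
  S: {b}  A: {b}  B: {b}

FOLLOW sets:
initialize: $ ∈ FOLLOW(S)
round 1:
  S→S A: FOLLOW(S) ⊇ FIRST(A) = {b}; new: +{b}
  S→S A: FOLLOW(A) ⊇ FOLLOW(S) ⊇ {$,b}; new: +{$,b}
  S→b B: FOLLOW(B) ⊇ FOLLOW(S) ⊇ {$,b}; new: +{$,b}
  FOLLOW(S)={$,b}  FOLLOW(A)={$,b}  FOLLOW(B)={$,b}
round 2: — fixpoint
  FOLLOW(S)={$,b}  FOLLOW(A)={$,b}  FOLLOW(B)={$,b}

FOLLOW(S) = ["$", "b"]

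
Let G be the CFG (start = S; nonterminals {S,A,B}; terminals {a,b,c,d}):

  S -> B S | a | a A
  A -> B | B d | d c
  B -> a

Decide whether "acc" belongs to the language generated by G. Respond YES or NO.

Convert to CNF:
  S -> B S | T2 A | a
  A -> B T0 | T0 T1 | a
  B -> a
  T0 -> d
  T1 -> c
  T2 -> a

CYK table (by increasing span):
  cell(0,0) a: {A,B,S,T2}  orig:{A,B,S}
  cell(1,1) c: {T1}  orig:{}
  cell(2,2) c: {T1}  orig:{}
  cell(0,1) ac: ∅
  cell(1,2) cc: ∅
  cell(0,2) acc: ∅

S ∉ T[0,2] ⇒ NO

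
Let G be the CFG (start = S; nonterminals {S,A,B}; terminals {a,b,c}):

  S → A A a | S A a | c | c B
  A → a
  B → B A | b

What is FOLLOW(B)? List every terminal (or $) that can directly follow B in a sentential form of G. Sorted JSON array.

Compute FIRST by fixpoint:
round 1:
  A via A→a: +{a}
  B via B→b: +{b}
  S via S→A A a: +{a}
  S via S→c: +{c}
  S: {a,c}  A: {a}  B: {b}
round 2: (no change)
  S: {a,c}  A: {a}  B: {b}

FOLLOW iteration:
FOLLOW(S) := {$}
iter 1:
  B→B A: FOLLOW(B) ⊇ FIRST(A) = {a}; new: +{a}
  B→B A: FOLLOW(A) ⊇ FOLLOW(B) ⊇ {a}; new: +{a}
  S→S A a: FOLLOW(S) ⊇ FIRST(A) = {a}; new: +{a}
  S→c B: FOLLOW(B) ⊇ FOLLOW(S) ⊇ {$,a}; new: +{$}
  FOLLOW(S)={$,a}  FOLLOW(A)={a}  FOLLOW(B)={$,a}
iter 2:
  B→B A: FOLLOW(A) ⊇ FOLLOW(B) ⊇ {$,a}; new: +{$}
  FOLLOW(S)={$,a}  FOLLOW(A)={$,a}  FOLLOW(B)={$,a}
iter 3: (stable)
  FOLLOW(S)={$,a}  FOLLOW(A)={$,a}  FOLLOW(B)={$,a}

FOLLOW(B) = ["$", "a"]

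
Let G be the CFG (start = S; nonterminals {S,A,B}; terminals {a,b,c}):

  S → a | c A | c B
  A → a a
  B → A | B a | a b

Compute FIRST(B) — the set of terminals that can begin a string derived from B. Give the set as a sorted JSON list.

FIRST iteration:
round 1:
  A via A→a a: +{a}
  B via B→A: +{a}
  S via S→a: +{a}
  S via S→c A: +{c}
  FIRST(S)={a,c}  FIRST(A)={a}  FIRST(B)={a}
round 2: (no change)
  FIRST(S)={a,c}  FIRST(A)={a}  FIRST(B)={a}

FIRST(B) = ["a"]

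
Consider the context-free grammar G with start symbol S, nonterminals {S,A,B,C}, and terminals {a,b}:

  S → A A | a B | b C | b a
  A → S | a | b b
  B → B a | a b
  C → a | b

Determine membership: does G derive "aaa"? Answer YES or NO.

Convert to CNF:
  S -> A A | T0 B | T1 C | T1 T0
  A -> A A | T0 B | T1 C | T1 T0 | T1 T1 | a
  B -> B T0 | T0 T1
  C -> a | b
  T0 -> a
  T1 -> b

CYK fill:
  [0..0]={A,C,T0}  "a"  orig:{A,C}
  [1..1]={A,C,T0}  "a"  orig:{A,C}
  [2..2]={A,C,T0}  "a"  orig:{A,C}
  [0..1]={A,S}  "aa"
  [1..2]={A,S}  "aa"
  [0..2]={A,S}  "aaa"

S ∈ T[0,2] ⇒ YES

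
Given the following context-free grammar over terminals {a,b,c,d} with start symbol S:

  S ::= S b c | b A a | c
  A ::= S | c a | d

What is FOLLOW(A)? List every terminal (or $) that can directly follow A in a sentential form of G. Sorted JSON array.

FIRST sets, iterate to fixpoint:
[1]
  A via A→c a: +{c}
  A via A→d: +{d}
  S via S→b A a: +{b}
  S via S→c: +{c}
  FIRST(S)={b,c}  FIRST(A)={c,d}
[2]
  A via A→S: +{b}
  FIRST(S)={b,c}  FIRST(A)={b,c,d}
[3] (stable)
  FIRST(S)={b,c}  FIRST(A)={b,c,d}

FOLLOW iteration:
initialize: $ ∈ FOLLOW(S)
[1]
  S→S b c: FOLLOW(S) ⊇ FIRST(b) = {b}; new: +{b}
  S→b A a: FOLLOW(A) ⊇ FIRST(a) = {a}; new: +{a}
  FOLLOW(S)={$,b}  FOLLOW(A)={a}
[2]
  A→S: FOLLOW(S) ⊇ FOLLOW(A) ⊇ {a}; new: +{a}
  FOLLOW(S)={$,a,b}  FOLLOW(A)={a}
[3] done
  FOLLOW(S)={$,a,b}  FOLLOW(A)={a}

FOLLOW(A) = ["a"]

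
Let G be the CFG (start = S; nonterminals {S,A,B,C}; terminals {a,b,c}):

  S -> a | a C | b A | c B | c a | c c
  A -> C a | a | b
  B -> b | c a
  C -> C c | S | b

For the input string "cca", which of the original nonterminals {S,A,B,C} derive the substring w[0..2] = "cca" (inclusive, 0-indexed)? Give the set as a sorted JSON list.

CNF form of G:
  S -> T0 C | T1 B | T1 T0 | T1 T1 | T2 A | a
  A -> C T0 | a | b
  B -> T1 T0 | b
  C -> C T1 | T0 C | T1 B | T1 T0 | T1 T1 | T2 A | a | b
  T0 -> a
  T1 -> c
  T2 -> b

CYK fill (cells [i..j] with 0 ≤ i ≤ j ≤ 2 only):
  T[0,0] 'c' = {T1}  orig:{}
  T[1,1] 'c' = {T1}  orig:{}
  T[2,2] 'a' = {A,C,S,T0}  orig:{A,C,S}
  T[0,1] 'cc' = {C,S}
  T[1,2] 'ca' = {B,C,S}
  T[0,2] 'cca' = {A,C,S}

Original NTs in T[0,2] deriving "cca": ["A", "C", "S"]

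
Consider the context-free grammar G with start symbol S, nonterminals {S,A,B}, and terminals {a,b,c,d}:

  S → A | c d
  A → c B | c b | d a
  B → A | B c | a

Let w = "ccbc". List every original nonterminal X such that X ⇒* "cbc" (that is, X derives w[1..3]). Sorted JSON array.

Convert to CNF:
  S -> T0 B | T0 T1 | T0 T2 | T2 T3
  A -> T0 B | T0 T1 | T2 T3
  B -> B T0 | T0 B | T0 T1 | T2 T3 | a
  T0 -> c
  T1 -> b
  T2 -> d
  T3 -> a

Fill CYK table bottom-up — only the sub-triangle for w[1..3]:
  cell(1,1) c: {T0}  orig:{}
  cell(2,2) b: {T1}  orig:{}
  cell(3,3) c: {T0}  orig:{}
  cell(1,2) cb: {A,B,S}
  cell(2,3) bc: ∅
  cell(1,3) cbc: {B}

Original NTs in T[1,3] deriving "cbc": ["B"]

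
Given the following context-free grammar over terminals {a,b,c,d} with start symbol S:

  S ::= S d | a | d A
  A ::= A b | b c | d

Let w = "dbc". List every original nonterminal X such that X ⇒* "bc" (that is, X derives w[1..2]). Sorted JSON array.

Convert to CNF:
  S -> S T2 | T2 A | a
  A -> A T0 | T0 T1 | d
  T0 -> b
  T1 -> c
  T2 -> d

Fill CYK table bottom-up, restricted to cells inside w[1..2]:
  T[1,1] 'b' = {T0}  orig:{}
  T[2,2] 'c' = {T1}  orig:{}
  T[1,2] 'bc' = {A}

Original NTs in T[1,2] deriving "bc": ["A"]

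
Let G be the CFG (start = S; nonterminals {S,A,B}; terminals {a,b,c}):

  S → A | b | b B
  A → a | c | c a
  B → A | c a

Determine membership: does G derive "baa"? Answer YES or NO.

CNF form of G:
  S -> T0 T1 | T2 B | a | b | c
  A -> T0 T1 | a | c
  B -> T0 T1 | a | c
  T0 -> c
  T1 -> a
  T2 -> b

CYK fill:
  [0..0]={S,T2}  "b"  orig:{S}
  [1..1]={A,B,S,T1}  "a"  orig:{A,B,S}
  [2..2]={A,B,S,T1}  "a"  orig:{A,B,S}
  [0..1]={S}  "ba"
  [1..2]=∅  "aa"
  [0..2]=∅  "baa"

S ∉ T[0,2] ⇒ NO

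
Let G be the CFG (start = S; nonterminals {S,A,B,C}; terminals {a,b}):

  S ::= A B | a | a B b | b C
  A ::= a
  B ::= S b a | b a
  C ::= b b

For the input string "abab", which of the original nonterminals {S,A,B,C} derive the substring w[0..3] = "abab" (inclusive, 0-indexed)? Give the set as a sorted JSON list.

CNF form of G:
  S -> A B | T0 C | T1 X3 | a
  A -> a
  B -> S X2 | T0 T1
  C -> T0 T0
  T0 -> b
  T1 -> a
  X2 -> T0 T1
  X3 -> B T0

CYK fill, restricted to cells inside w[0..3]:
  [0..0]={A,S,T1}  "a"  orig:{A,S}
  [1..1]={T0}  "b"  orig:{}
  [2..2]={A,S,T1}  "a"  orig:{A,S}
  [3..3]={T0}  "b"  orig:{}
  [0..1]=∅  "ab"
  [1..2]={B,X2}  "ba"  orig:{B}
  [2..3]=∅  "ab"
  [0..2]={B,S}  "aba"
  [1..3]={X3}  "bab"  orig:{}
  [0..3]={S,X3}  "abab"  orig:{S}

Original NTs in T[0,3] deriving "abab": ["S"]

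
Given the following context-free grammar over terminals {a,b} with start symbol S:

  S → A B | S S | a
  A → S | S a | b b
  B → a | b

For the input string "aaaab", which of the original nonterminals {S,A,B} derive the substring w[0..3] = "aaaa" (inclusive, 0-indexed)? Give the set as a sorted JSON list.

CNF form of G:
  S -> A B | S S | a
  A -> A B | S S | S T0 | T1 T1 | a
  B -> a | b
  T0 -> a
  T1 -> b

CYK table (by increasing span), restricted to cells inside w[0..3]:
  cell(0,0) a: {A,B,S,T0}  orig:{A,B,S}
  cell(1,1) a: {A,B,S,T0}  orig:{A,B,S}
  cell(2,2) a: {A,B,S,T0}  orig:{A,B,S}
  cell(3,3) a: {A,B,S,T0}  orig:{A,B,S}
  cell(0,1) aa: {A,S}
  cell(1,2) aa: {A,S}
  cell(2,3) aa: {A,S}
  cell(0,2) aaa: {A,S}
  cell(1,3) aaa: {A,S}
  cell(0,3) aaaa: {A,S}

Original NTs in T[0,3] deriving "aaaa": ["A", "S"]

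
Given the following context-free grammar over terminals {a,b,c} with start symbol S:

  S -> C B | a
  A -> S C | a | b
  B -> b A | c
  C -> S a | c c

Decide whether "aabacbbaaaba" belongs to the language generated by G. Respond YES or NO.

CNF form of G:
  S -> C B | a
  A -> S C | a | b
  B -> T0 A | c
  C -> S T1 | T2 T2
  T0 -> b
  T1 -> a
  T2 -> c

Fill CYK table bottom-up:
  T[0,0] 'a' = {A,S,T1}  orig:{A,S}
  T[1,1] 'a' = {A,S,T1}  orig:{A,S}
  T[2,2] 'b' = {A,T0}  orig:{A}
  T[3,3] 'a' = {A,S,T1}  orig:{A,S}
  T[4,4] 'c' = {B,T2}  orig:{B}
  T[5,5] 'b' = {A,T0}  orig:{A}
  T[6,6] 'b' = {A,T0}  orig:{A}
  T[7,7] 'a' = {A,S,T1}  orig:{A,S}
  T[8,8] 'a' = {A,S,T1}  orig:{A,S}
  T[9,9] 'a' = {A,S,T1}  orig:{A,S}
  T[10,10] 'b' = {A,T0}  orig:{A}
  T[11,11] 'a' = {A,S,T1}  orig:{A,S}
  T[0,1] 'aa' = {C}
  T[1,2] 'ab' = ∅
  T[2,3] 'ba' = {B}
  T[3,4] 'ac' = ∅
  T[4,5] 'cb' = ∅
  T[5,6] 'bb' = {B}
  T[6,7] 'ba' = {B}
  T[7,8] 'aa' = {C}
  T[8,9] 'aa' = {C}
  T[9,10] 'ab' = ∅
  T[10,11] 'ba' = {B}
  T[0,2] 'aab' = ∅
  T[1,3] 'aba' = ∅
  T[2,4] 'bac' = ∅
  T[3,5] 'acb' = ∅
  T[4,6] 'cbb' = ∅
  T[5,7] 'bba' = ∅
  T[6,8] 'baa' = ∅
  T[7,9] 'aaa' = {A}
  T[8,10] 'aab' = ∅
  T[9,11] 'aba' = ∅
  T[0,3] 'aaba' = {S}
  T[1,4] 'abac' = ∅
  T[2,5] 'bacb' = ∅
  T[3,6] 'acbb' = ∅
  T[4,7] 'cbba' = ∅
  T[5,8] 'bbaa' = ∅
  T[6,9] 'baaa' = {B}
  T[7,10] 'aaab' = ∅
  T[8,11] 'aaba' = {S}
  T[0,4] 'aabac' = ∅
  T[1,5] 'abacb' = ∅
  T[2,6] 'bacbb' = ∅
  T[3,7] 'acbba' = ∅
  T[4,8] 'cbbaa' = ∅
  T[5,9] 'bbaaa' = ∅
  T[6,10] 'baaab' = ∅
  T[7,11] 'aaaba' = ∅
  T[0,5] 'aabacb' = ∅
  T[1,6] 'abacbb' = ∅
  T[2,7] 'bacbba' = ∅
  T[3,8] 'acbbaa' = ∅
  T[4,9] 'cbbaaa' = ∅
  T[5,10] 'bbaaab' = ∅
  T[6,11] 'baaaba' = ∅
  T[0,6] 'aabacbb' = ∅
  T[1,7] 'abacbba' = ∅
  T[2,8] 'bacbbaa' = ∅
  T[3,9] 'acbbaaa' = ∅
  T[4,10] 'cbbaaab' = ∅
  T[5,11] 'bbaaaba' = ∅
  T[0,7] 'aabacbba' = ∅
  T[1,8] 'abacbbaa' = ∅
  T[2,9] 'bacbbaaa' = ∅
  T[3,10] 'acbbaaab' = ∅
  T[4,11] 'cbbaaaba' = ∅
  T[0,8] 'aabacbbaa' = ∅
  T[1,9] 'abacbbaaa' = ∅
  T[2,10] 'bacbbaaab' = ∅
  T[3,11] 'acbbaaaba' = ∅
  T[0,9] 'aabacbbaaa' = ∅
  T[1,10] 'abacbbaaab' = ∅
  T[2,11] 'bacbbaaaba' = ∅
  T[0,10] 'aabacbbaaab' = ∅
  T[1,11] 'abacbbaaaba' = ∅
  T[0,11] 'aabacbbaaaba' = ∅

S ∉ T[0,11] ⇒ NO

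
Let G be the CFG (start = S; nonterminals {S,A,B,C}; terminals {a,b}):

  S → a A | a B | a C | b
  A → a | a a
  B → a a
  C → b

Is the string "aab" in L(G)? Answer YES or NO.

Convert to CNF:
  S -> T0 A | T0 B | T0 C | b
  A -> T0 T0 | a
  B -> T0 T0
  C -> b
  T0 -> a

CYK fill:
  T[0,0] 'a' = {A,T0}  orig:{A}
  T[1,1] 'a' = {A,T0}  orig:{A}
  T[2,2] 'b' = {C,S}
  T[0,1] 'aa' = {A,B,S}
  T[1,2] 'ab' = {S}
  T[0,2] 'aab' = ∅

S ∉ T[0,2] ⇒ NO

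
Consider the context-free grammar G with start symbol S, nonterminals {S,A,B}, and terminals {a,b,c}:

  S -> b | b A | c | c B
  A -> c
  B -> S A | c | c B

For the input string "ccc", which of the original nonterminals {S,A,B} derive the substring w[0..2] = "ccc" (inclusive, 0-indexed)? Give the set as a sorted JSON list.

CNF form of G:
  S -> T0 B | T1 A | b | c
  A -> c
  B -> S A | T0 B | c
  T0 -> c
  T1 -> b

CYK fill — only the sub-triangle for w[0..2]:
  T[0,0] 'c' = {A,B,S,T0}  orig:{A,B,S}
  T[1,1] 'c' = {A,B,S,T0}  orig:{A,B,S}
  T[2,2] 'c' = {A,B,S,T0}  orig:{A,B,S}
  T[0,1] 'cc' = {B,S}
  T[1,2] 'cc' = {B,S}
  T[0,2] 'ccc' = {B,S}

Original NTs in T[0,2] deriving "ccc": ["B", "S"]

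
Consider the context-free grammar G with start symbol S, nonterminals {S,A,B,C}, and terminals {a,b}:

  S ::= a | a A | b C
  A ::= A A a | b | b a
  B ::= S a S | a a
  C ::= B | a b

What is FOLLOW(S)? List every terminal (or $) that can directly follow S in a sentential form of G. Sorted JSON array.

FIRST sets, iterate to fixpoint:
round 1:
  A via A→b: +{b}
  B via B→a a: +{a}
  C via C→B: +{a}
  S via S→a: +{a}
  S via S→b C: +{b}
  S: {a,b}  A: {b}  B: {a}  C: {a}
round 2:
  B via B→S a S: +{b}
  C via C→B: +{b}
  S: {a,b}  A: {b}  B: {a,b}  C: {a,b}
round 3: done
  S: {a,b}  A: {b}  B: {a,b}  C: {a,b}

FOLLOW iteration:
initialize: $ ∈ FOLLOW(S)
iter 1:
  A→A A a: FOLLOW(A) ⊇ FIRST(A) = {b}; new: +{b}
  A→A A a: FOLLOW(A) ⊇ FIRST(a) = {a}; new: +{a}
  B→S a S: FOLLOW(S) ⊇ FIRST(a) = {a}; new: +{a}
  S→a A: FOLLOW(A) ⊇ FOLLOW(S) ⊇ {$,a}; new: +{$}
  S→b C: FOLLOW(C) ⊇ FOLLOW(S) ⊇ {$,a}; new: +{$,a}
  FOLLOW(S)={$,a}  FOLLOW(A)={$,a,b}  FOLLOW(B)={}  FOLLOW(C)={$,a}
iter 2:
  C→B: FOLLOW(B) ⊇ FOLLOW(C) ⊇ {$,a}; new: +{$,a}
  FOLLOW(S)={$,a}  FOLLOW(A)={$,a,b}  FOLLOW(B)={$,a}  FOLLOW(C)={$,a}
iter 3: — fixpoint
  FOLLOW(S)={$,a}  FOLLOW(A)={$,a,b}  FOLLOW(B)={$,a}  FOLLOW(C)={$,a}

FOLLOW(S) = ["$", "a"]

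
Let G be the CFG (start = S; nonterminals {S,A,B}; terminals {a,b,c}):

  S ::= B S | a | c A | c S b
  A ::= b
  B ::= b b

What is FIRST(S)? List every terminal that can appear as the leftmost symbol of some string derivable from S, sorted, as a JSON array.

FIRST sets, iterate to fixpoint:
round 1:
  A via A→b: +{b}
  B via B→b b: +{b}
  S via S→B S: +{b}
  S via S→a: +{a}
  S via S→c A: +{c}
  FIRST(S)={a,b,c}  FIRST(A)={b}  FIRST(B)={b}
round 2: — fixpoint
  FIRST(S)={a,b,c}  FIRST(A)={b}  FIRST(B)={b}

FIRST(S) = ["a", "b", "c"]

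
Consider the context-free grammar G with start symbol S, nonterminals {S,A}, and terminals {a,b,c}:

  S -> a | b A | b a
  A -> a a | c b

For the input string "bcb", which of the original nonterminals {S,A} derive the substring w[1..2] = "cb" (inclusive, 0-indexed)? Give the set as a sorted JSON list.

CNF form of G:
  S -> T2 A | T2 T0 | a
  A -> T0 T0 | T1 T2
  T0 -> a
  T1 -> c
  T2 -> b

CYK table (by increasing span) — only the sub-triangle for w[1..2]:
  cell(1,1) c: {T1}  orig:{}
  cell(2,2) b: {T2}  orig:{}
  cell(1,2) cb: {A}

Original NTs in T[1,2] deriving "cb": ["A"]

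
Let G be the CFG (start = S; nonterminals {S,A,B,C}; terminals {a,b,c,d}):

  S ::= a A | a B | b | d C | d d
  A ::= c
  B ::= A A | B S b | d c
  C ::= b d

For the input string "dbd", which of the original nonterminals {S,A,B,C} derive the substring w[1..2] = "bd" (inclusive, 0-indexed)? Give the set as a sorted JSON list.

Convert to CNF:
  S -> T1 C | T1 T1 | T3 A | T3 B | b
  A -> c
  B -> A A | B X4 | T1 T2
  C -> T0 T1
  T0 -> b
  T1 -> d
  T2 -> c
  T3 -> a
  X4 -> S T0

Fill CYK table bottom-up (cells [i..j] with 1 ≤ i ≤ j ≤ 2 only):
  T[1,1] 'b' = {S,T0}  orig:{S}
  T[2,2] 'd' = {T1}  orig:{}
  T[1,2] 'bd' = {C}

Original NTs in T[1,2] deriving "bd": ["C"]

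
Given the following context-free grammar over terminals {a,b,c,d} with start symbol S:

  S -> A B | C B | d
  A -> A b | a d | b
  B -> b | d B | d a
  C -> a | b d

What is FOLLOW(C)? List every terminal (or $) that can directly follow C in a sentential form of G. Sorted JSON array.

FIRST iteration:
[1]
  A via A→a d: +{a}
  A via A→b: +{b}
  B via B→b: +{b}
  B via B→d B: +{d}
  C via C→a: +{a}
  C via C→b d: +{b}
  S via S→A B: +{a,b}
  S via S→d: +{d}
  S: {a,b,d}  A: {a,b}  B: {b,d}  C: {a,b}
[2] (stable)
  S: {a,b,d}  A: {a,b}  B: {b,d}  C: {a,b}

Compute FOLLOW by fixpoint:
FOLLOW(S) := {$}
pass 1:
  A→A b: FOLLOW(A) ⊇ FIRST(b) = {b}; new: +{b}
  S→A B: FOLLOW(A) ⊇ FIRST(B) = {b,d}; new: +{d}
  S→A B: FOLLOW(B) ⊇ FOLLOW(S) ⊇ {$}; new: +{$}
  S→C B: FOLLOW(C) ⊇ FIRST(B) = {b,d}; new: +{b,d}
  S: {$}  A: {b,d}  B: {$}  C: {b,d}
pass 2: done
  S: {$}  A: {b,d}  B: {$}  C: {b,d}

FOLLOW(C) = ["b", "d"]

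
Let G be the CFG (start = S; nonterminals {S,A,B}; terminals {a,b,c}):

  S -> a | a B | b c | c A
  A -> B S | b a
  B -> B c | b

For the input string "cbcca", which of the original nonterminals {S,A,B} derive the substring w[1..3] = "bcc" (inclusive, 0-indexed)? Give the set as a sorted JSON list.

Convert to CNF:
  S -> T0 T2 | T1 B | T2 A | a
  A -> B S | T0 T1
  B -> B T2 | b
  T0 -> b
  T1 -> a
  T2 -> c

CYK fill, restricted to cells inside w[1..3]:
  cell(1,1) b: {B,T0}  orig:{B}
  cell(2,2) c: {T2}  orig:{}
  cell(3,3) c: {T2}  orig:{}
  cell(1,2) bc: {B,S}
  cell(2,3) cc: ∅
  cell(1,3) bcc: {B}

Original NTs in T[1,3] deriving "bcc": ["B"]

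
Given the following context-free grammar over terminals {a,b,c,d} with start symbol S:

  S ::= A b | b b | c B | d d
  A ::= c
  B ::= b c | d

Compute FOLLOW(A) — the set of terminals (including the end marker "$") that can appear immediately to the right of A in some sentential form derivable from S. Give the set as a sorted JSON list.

Compute FIRST by fixpoint:
[1]
  A via A→c: +{c}
  B via B→b c: +{b}
  B via B→d: +{d}
  S via S→A b: +{c}
  S via S→b b: +{b}
  S via S→d d: +{d}
  FIRST[S]={b,c,d}  FIRST[A]={c}  FIRST[B]={b,d}
[2] — fixpoint
  FIRST[S]={b,c,d}  FIRST[A]={c}  FIRST[B]={b,d}

FOLLOW iteration:
seed FOLLOW(S) with $
pass 1:
  S→A b: FOLLOW(A) ⊇ FIRST(b) = {b}; new: +{b}
  S→c B: FOLLOW(B) ⊇ FOLLOW(S) ⊇ {$}; new: +{$}
  FOLLOW(S)={$}  FOLLOW(A)={b}  FOLLOW(B)={$}
pass 2: — fixpoint
  FOLLOW(S)={$}  FOLLOW(A)={b}  FOLLOW(B)={$}

FOLLOW(A) = ["b"]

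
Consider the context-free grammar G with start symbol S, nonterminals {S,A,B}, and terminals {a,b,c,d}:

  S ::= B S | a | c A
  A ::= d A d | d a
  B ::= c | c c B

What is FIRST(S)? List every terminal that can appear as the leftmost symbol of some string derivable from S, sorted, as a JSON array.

Compute FIRST by fixpoint:
[1]
  A via A→d A d: +{d}
  B via B→c: +{c}
  S via S→B S: +{c}
  S via S→a: +{a}
  FIRST(S)={a,c}  FIRST(A)={d}  FIRST(B)={c}
[2] — fixpoint
  FIRST(S)={a,c}  FIRST(A)={d}  FIRST(B)={c}

FIRST(S) = ["a", "c"]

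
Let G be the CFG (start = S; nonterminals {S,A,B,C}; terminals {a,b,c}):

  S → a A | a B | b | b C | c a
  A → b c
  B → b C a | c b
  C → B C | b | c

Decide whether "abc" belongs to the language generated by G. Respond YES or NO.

Convert to CNF:
  S -> T0 C | T1 T2 | T2 A | T2 B | b
  A -> T0 T1
  B -> T0 X3 | T1 T0
  C -> B C | b | c
  T0 -> b
  T1 -> c
  T2 -> a
  X3 -> C T2

Fill CYK table bottom-up:
  cell(0,0) a: {T2}  orig:{}
  cell(1,1) b: {C,S,T0}  orig:{C,S}
  cell(2,2) c: {C,T1}  orig:{C}
  cell(0,1) ab: ∅
  cell(1,2) bc: {A,S}
  cell(0,2) abc: {S}

S ∈ T[0,2] ⇒ YES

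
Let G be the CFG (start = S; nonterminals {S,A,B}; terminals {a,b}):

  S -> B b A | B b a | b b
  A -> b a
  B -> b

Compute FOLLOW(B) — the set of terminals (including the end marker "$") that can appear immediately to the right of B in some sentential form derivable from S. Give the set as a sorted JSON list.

Compute FIRST by fixpoint:
[1]
  A via A→b a: +{b}
  B via B→b: +{b}
  S via S→B b A: +{b}
  FIRST(S)={b}  FIRST(A)={b}  FIRST(B)={b}
[2] (no change)
  FIRST(S)={b}  FIRST(A)={b}  FIRST(B)={b}

FOLLOW iteration:
initialize: $ ∈ FOLLOW(S)
iter 1:
  S→B b A: FOLLOW(B) ⊇ FIRST(b) = {b}; new: +{b}
  S→B b A: FOLLOW(A) ⊇ FOLLOW(S) ⊇ {$}; new: +{$}
  FOLLOW(S)={$}  FOLLOW(A)={$}  FOLLOW(B)={b}
iter 2: (no change)
  FOLLOW(S)={$}  FOLLOW(A)={$}  FOLLOW(B)={b}

FOLLOW(B) = ["b"]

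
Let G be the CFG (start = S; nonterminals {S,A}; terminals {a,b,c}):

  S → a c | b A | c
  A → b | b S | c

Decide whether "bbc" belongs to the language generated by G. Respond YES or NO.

CNF form of G:
  S -> T0 A | T1 T2 | c
  A -> T0 S | b | c
  T0 -> b
  T1 -> a
  T2 -> c

CYK table (by increasing span):
  T[0,0] 'b' = {A,T0}  orig:{A}
  T[1,1] 'b' = {A,T0}  orig:{A}
  T[2,2] 'c' = {A,S,T2}  orig:{A,S}
  T[0,1] 'bb' = {S}
  T[1,2] 'bc' = {A,S}
  T[0,2] 'bbc' = {A,S}

S ∈ T[0,2] ⇒ YES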